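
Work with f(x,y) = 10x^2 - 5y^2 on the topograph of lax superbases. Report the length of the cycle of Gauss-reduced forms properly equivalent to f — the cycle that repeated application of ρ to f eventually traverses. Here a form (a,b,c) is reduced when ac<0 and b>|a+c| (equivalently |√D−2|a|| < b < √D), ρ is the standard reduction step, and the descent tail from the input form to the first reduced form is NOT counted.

D = 200, ⌊√D⌋ = 14
descent: ρ → (-5,10,5)  [lands on river]
river: ρ → (5,10,-5)
ρ-cycle length = 2 (tail of 1 descent step not counted)

2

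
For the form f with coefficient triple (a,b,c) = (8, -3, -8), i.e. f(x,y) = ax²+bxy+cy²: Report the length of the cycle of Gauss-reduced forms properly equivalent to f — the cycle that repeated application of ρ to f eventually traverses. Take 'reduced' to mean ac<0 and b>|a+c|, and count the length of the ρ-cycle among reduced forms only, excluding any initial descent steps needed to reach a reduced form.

D = 265, ⌊√D⌋ = 16
descent: ρ → (-8,3,8)  [lands on river]
river: ρ → (8,13,-3)
river: ρ → (-3,11,12)
river: ρ → (12,13,-2)
river: ρ → (-2,15,5)
river: ρ → (5,15,-2)
river: ρ → (-2,13,12)
river: ρ → (12,11,-3)
river: ρ → (-3,13,8)
river: ρ → (8,3,-8)
river: ρ → (-8,13,3)
river: ρ → (3,11,-12)
river: ρ → (-12,13,2)
river: ρ → (2,15,-5)
river: ρ → (-5,15,2)
river: ρ → (2,13,-12)
river: ρ → (-12,11,3)
river: ρ → (3,13,-8)
ρ-cycle length = 18 (tail of 1 descent step not counted)

18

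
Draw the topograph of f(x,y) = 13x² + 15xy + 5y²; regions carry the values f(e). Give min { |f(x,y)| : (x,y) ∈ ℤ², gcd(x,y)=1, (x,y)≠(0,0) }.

translate: b→-11 (≡15 mod 26), so (13,15,5)→(13,-11,3)
flip: (13,-11,3)→(3,11,13)
translate: b→-1 (≡11 mod 6), so (3,11,13)→(3,-1,3)
flip: (3,-1,3)→(3,1,3)
reduced (well bottom): (3,1,3) with a≤c, −a<b≤a
well minimum = a = 3

3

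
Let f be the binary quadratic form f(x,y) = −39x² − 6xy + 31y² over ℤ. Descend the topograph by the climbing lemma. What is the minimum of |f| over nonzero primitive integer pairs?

descent: ρ → (31,68,-2)  [lands on river]
river: ρ → (-2,68,31)
river: ρ → (31,56,-14)
river: ρ → (-14,56,31)
closes: descent 1, river 4
min |a| on river = 2

2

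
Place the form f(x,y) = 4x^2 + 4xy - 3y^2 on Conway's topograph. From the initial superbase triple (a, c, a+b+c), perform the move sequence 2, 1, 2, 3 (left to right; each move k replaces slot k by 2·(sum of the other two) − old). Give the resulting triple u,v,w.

start (4,-3,5) = (f(1,0),f(0,1),f(1,1))
replace slot 2: 2·(4+5) − (-3) = 21 → (4,21,5)
replace slot 1: 2·(21+5) − 4 = 48 → (48,21,5)
replace slot 2: 2·(48+5) − 21 = 85 → (48,85,5)
replace slot 3: 2·(48+85) − 5 = 261 → (48,85,261)

48,85,261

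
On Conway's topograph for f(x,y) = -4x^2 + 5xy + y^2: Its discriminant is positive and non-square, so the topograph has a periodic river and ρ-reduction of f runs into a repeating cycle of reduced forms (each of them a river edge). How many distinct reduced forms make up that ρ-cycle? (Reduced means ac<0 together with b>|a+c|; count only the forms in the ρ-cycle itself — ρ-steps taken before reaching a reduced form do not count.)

D = 41, ⌊√D⌋ = 6
river: ρ → (1,5,-4)
river: ρ → (-4,3,2)
river: ρ → (2,5,-2)
river: ρ → (-2,3,4)
river: ρ → (4,5,-1)
river: ρ → (-1,5,4)
river: ρ → (4,3,-2)
river: ρ → (-2,5,2)
river: ρ → (2,3,-4)
river: ρ → (-4,5,1)
ρ-cycle length = 10 (tail of 0 descent steps not counted)

10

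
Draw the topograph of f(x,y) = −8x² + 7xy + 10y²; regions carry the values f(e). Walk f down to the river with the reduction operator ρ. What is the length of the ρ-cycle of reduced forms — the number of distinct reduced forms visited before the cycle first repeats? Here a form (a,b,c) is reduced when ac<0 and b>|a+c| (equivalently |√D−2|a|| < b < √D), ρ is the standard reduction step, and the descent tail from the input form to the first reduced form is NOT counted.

D = 369, ⌊√D⌋ = 19
river: ρ → (10,13,-5)
river: ρ → (-5,17,4)
river: ρ → (4,15,-9)
river: ρ → (-9,3,10)
river: ρ → (10,17,-2)
river: ρ → (-2,19,1)
river: ρ → (1,19,-2)
river: ρ → (-2,17,10)
river: ρ → (10,3,-9)
river: ρ → (-9,15,4)
river: ρ → (4,17,-5)
river: ρ → (-5,13,10)
river: ρ → (10,7,-8)
river: ρ → (-8,9,9)
river: ρ → (9,9,-8)
river: ρ → (-8,7,10)
ρ-cycle length = 16 (tail of 0 descent steps not counted)

16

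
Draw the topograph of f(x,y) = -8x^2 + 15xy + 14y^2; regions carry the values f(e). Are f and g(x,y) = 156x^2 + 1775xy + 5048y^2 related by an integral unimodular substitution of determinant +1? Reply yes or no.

D₁ = 673, D₂ = 673
river cycle of f (length 58): (14, 13, -9), (-9, 23, 4), (4, 25, -3), (-3, 23, 12), (12, 25, -1), (-1, 25, 12), (12, 23, -3), (-3, 25, 4), (4, 23, -9), (-9, 13, 14), … (48 more)
river cycle of g (length 58): (14, 13, -9), (-9, 23, 4), (4, 25, -3), (-3, 23, 12), (12, 25, -1), (-1, 25, 12), (12, 23, -3), (-3, 25, 4), (4, 23, -9), (-9, 13, 14), … (48 more)
cycles coincide ⇒ equivalent

yes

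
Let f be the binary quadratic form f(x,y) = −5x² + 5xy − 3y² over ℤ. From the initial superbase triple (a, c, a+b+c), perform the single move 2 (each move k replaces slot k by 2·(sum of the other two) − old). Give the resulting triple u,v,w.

start (-5,-3,-3) = (f(1,0),f(0,1),f(1,1))
replace slot 2: 2·((-5)+(-3)) − (-3) = -13 → (-5,-13,-3)

-5,-13,-3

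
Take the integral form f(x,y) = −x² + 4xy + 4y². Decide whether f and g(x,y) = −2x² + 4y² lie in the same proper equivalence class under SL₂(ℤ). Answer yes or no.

D₁ = 32, D₂ = 32
river cycle of f (length 2): (4, 4, -1), (-1, 4, 4)
river cycle of g (length 2): (-2, 4, 2), (2, 4, -2)
cycles differ ⇒ inequivalent

no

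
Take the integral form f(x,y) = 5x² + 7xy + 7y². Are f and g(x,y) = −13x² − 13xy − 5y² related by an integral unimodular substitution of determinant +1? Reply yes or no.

D₁ = -91, D₂ = -91
f: translate: b→-3 (≡7 mod 10), so (5,7,7)→(5,-3,5)
f: flip: (5,-3,5)→(5,3,5)
f: reduced (well bottom): (5,3,5) with a≤c, −a<b≤a
g is negative-definite; reduce −g:
−g: flip: (13,13,5)→(5,-13,13)
−g: translate: b→-3 (≡-13 mod 10), so (5,-13,13)→(5,-3,5)
−g: flip: (5,-3,5)→(5,3,5)
−g: reduced (well bottom): (5,3,5) with a≤c, −a<b≤a
flip sign back: reduced form of g is (-5,-3,-5)
reduced forms (5, 3, 5) vs (-5, -3, -5) ⇒ inequivalent

no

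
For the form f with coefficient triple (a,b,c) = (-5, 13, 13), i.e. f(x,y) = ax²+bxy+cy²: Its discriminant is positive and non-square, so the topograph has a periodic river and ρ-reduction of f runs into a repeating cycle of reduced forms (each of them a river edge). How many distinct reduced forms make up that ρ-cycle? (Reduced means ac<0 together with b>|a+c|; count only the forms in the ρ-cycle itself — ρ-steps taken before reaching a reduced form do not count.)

D = 429, ⌊√D⌋ = 20
river: ρ → (13,13,-5)
river: ρ → (-5,17,7)
river: ρ → (7,11,-11)
river: ρ → (-11,11,7)
river: ρ → (7,17,-5)
river: ρ → (-5,13,13)
ρ-cycle length = 6 (tail of 0 descent steps not counted)

6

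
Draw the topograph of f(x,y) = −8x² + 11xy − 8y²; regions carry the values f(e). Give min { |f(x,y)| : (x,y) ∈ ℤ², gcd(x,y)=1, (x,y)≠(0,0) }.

translate: b→5 (≡-11 mod 16), so (8,-11,8)→(8,5,5)
flip: (8,5,5)→(5,-5,8)
translate: b→5 (≡-5 mod 10), so (5,-5,8)→(5,5,8)
reduced (well bottom): (5,5,8) with a≤c, −a<b≤a
well minimum |f| = |-5| = 5 (negative-definite)

5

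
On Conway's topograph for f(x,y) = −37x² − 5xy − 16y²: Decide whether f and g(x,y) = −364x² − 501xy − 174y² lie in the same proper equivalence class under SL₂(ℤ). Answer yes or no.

D₁ = -2343, D₂ = -2343
f is negative-definite; reduce −f:
−f: flip: (37,5,16)→(16,-5,37)
−f: reduced (well bottom): (16,-5,37) with a≤c, −a<b≤a
flip sign back: reduced form of f is (-16,5,-37)
g is negative-definite; reduce −g:
−g: translate: b→-227 (≡501 mod 728), so (364,501,174)→(364,-227,37)
−g: flip: (364,-227,37)→(37,227,364)
−g: translate: b→5 (≡227 mod 74), so (37,227,364)→(37,5,16)
−g: flip: (37,5,16)→(16,-5,37)
−g: reduced (well bottom): (16,-5,37) with a≤c, −a<b≤a
flip sign back: reduced form of g is (-16,5,-37)
reduced forms (-16, 5, -37) vs (-16, 5, -37) ⇒ equivalent

yes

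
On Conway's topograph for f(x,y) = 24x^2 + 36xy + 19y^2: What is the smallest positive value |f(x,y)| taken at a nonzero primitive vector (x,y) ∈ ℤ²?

translate: b→-12 (≡36 mod 48), so (24,36,19)→(24,-12,7)
flip: (24,-12,7)→(7,12,24)
translate: b→-2 (≡12 mod 14), so (7,12,24)→(7,-2,19)
reduced (well bottom): (7,-2,19) with a≤c, −a<b≤a
well minimum = a = 7

7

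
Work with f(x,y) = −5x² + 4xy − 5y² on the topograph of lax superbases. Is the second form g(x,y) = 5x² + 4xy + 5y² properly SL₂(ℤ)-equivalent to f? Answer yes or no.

D₁ = -84, D₂ = -84
f is negative-definite; reduce −f:
−f: flip: (5,-4,5)→(5,4,5)
−f: reduced (well bottom): (5,4,5) with a≤c, −a<b≤a
flip sign back: reduced form of f is (-5,-4,-5)
g: reduced (well bottom): (5,4,5) with a≤c, −a<b≤a
reduced forms (-5, -4, -5) vs (5, 4, 5) ⇒ inequivalent

no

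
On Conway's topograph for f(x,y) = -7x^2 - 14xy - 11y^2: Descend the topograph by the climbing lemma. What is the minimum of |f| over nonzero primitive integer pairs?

translate: b→0 (≡14 mod 14), so (7,14,11)→(7,0,4)
flip: (7,0,4)→(4,0,7)
reduced (well bottom): (4,0,7) with a≤c, −a<b≤a
well minimum |f| = |-4| = 4 (negative-definite)

4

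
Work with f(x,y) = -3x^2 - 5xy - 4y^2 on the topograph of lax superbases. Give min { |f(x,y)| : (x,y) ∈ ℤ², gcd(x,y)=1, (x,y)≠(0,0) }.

translate: b→-1 (≡5 mod 6), so (3,5,4)→(3,-1,2)
flip: (3,-1,2)→(2,1,3)
reduced (well bottom): (2,1,3) with a≤c, −a<b≤a
well minimum |f| = |-2| = 2 (negative-definite)

2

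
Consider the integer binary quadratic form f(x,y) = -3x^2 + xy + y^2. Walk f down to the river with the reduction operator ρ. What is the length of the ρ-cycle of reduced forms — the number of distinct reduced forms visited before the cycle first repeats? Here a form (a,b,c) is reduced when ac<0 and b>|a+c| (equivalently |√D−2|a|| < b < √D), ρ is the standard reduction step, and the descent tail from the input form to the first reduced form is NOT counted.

D = 13, ⌊√D⌋ = 3
descent: ρ → (1,3,-1)  [lands on river]
river: ρ → (-1,3,1)
ρ-cycle length = 2 (tail of 1 descent step not counted)

2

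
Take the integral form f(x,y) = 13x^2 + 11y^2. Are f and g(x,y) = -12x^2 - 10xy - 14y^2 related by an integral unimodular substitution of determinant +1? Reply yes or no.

D₁ = -572, D₂ = -572
f: flip: (13,0,11)→(11,0,13)
f: reduced (well bottom): (11,0,13) with a≤c, −a<b≤a
g is negative-definite; reduce −g:
−g: reduced (well bottom): (12,10,14) with a≤c, −a<b≤a
flip sign back: reduced form of g is (-12,-10,-14)
reduced forms (11, 0, 13) vs (-12, -10, -14) ⇒ inequivalent

no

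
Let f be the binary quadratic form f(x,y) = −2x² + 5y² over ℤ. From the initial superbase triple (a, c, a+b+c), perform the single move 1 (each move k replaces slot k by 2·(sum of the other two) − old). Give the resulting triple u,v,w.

start (-2,5,3) = (f(1,0),f(0,1),f(1,1))
replace slot 1: 2·(5+3) − (-2) = 18 → (18,5,3)

18,5,3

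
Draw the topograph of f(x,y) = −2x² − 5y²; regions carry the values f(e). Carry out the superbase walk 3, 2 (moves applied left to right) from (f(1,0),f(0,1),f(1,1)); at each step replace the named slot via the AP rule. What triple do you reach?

start (-2,-5,-7) = (f(1,0),f(0,1),f(1,1))
replace slot 3: 2·((-2)+(-5)) − (-7) = -7 → (-2,-5,-7)
replace slot 2: 2·((-2)+(-7)) − (-5) = -13 → (-2,-13,-7)

-2,-13,-7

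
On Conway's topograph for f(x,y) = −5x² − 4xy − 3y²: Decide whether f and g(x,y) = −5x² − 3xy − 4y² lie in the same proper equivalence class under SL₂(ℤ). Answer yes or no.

D₁ = -44, D₂ = -71
discriminants differ ⇒ not SL₂(ℤ)-equivalent

no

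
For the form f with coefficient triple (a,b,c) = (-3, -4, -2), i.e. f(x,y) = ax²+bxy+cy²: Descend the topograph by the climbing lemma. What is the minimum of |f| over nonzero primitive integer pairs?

translate: b→-2 (≡4 mod 6), so (3,4,2)→(3,-2,1)
flip: (3,-2,1)→(1,2,3)
translate: b→0 (≡2 mod 2), so (1,2,3)→(1,0,2)
reduced (well bottom): (1,0,2) with a≤c, −a<b≤a
well minimum |f| = |-1| = 1 (negative-definite)

1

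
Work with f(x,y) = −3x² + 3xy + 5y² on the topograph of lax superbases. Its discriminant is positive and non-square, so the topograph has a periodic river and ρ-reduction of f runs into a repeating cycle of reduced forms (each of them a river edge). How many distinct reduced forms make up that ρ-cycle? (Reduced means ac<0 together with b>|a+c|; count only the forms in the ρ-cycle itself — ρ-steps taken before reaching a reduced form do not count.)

D = 69, ⌊√D⌋ = 8
river: ρ → (5,7,-1)
river: ρ → (-1,7,5)
river: ρ → (5,3,-3)
river: ρ → (-3,3,5)
ρ-cycle length = 4 (tail of 0 descent steps not counted)

4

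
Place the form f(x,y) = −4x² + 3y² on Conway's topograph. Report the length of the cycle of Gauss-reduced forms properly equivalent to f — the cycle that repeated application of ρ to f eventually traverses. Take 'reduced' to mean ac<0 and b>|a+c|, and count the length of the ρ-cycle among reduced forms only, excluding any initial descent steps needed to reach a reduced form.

D = 48, ⌊√D⌋ = 6
descent: ρ → (3,6,-1)  [lands on river]
river: ρ → (-1,6,3)
ρ-cycle length = 2 (tail of 1 descent step not counted)

2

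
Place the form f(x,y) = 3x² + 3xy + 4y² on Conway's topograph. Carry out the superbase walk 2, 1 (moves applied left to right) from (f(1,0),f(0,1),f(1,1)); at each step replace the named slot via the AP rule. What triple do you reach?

start (3,4,10) = (f(1,0),f(0,1),f(1,1))
replace slot 2: 2·(3+10) − 4 = 22 → (3,22,10)
replace slot 1: 2·(22+10) − 3 = 61 → (61,22,10)

61,22,10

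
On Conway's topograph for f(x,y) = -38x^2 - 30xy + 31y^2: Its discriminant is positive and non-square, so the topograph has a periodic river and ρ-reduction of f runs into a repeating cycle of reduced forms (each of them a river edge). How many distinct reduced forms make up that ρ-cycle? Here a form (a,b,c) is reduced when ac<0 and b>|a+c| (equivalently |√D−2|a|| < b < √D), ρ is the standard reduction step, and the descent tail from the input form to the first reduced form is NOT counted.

D = 5612, ⌊√D⌋ = 74
descent: ρ → (31,30,-38)  [lands on river]
river: ρ → (-38,46,23)
river: ρ → (23,46,-38)
river: ρ → (-38,30,31)
river: ρ → (31,32,-37)
river: ρ → (-37,42,26)
river: ρ → (26,62,-17)
river: ρ → (-17,74,2)
river: ρ → (2,74,-17)
river: ρ → (-17,62,26)
river: ρ → (26,42,-37)
river: ρ → (-37,32,31)
ρ-cycle length = 12 (tail of 1 descent step not counted)

12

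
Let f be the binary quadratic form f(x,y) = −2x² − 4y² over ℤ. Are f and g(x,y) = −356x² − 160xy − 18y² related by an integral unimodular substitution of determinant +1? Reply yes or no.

D₁ = -32, D₂ = -32
f is negative-definite; reduce −f:
−f: reduced (well bottom): (2,0,4) with a≤c, −a<b≤a
flip sign back: reduced form of f is (-2,0,-4)
g is negative-definite; reduce −g:
−g: flip: (356,160,18)→(18,-160,356)
−g: translate: b→-16 (≡-160 mod 36), so (18,-160,356)→(18,-16,4)
−g: flip: (18,-16,4)→(4,16,18)
−g: translate: b→0 (≡16 mod 8), so (4,16,18)→(4,0,2)
−g: flip: (4,0,2)→(2,0,4)
−g: reduced (well bottom): (2,0,4) with a≤c, −a<b≤a
flip sign back: reduced form of g is (-2,0,-4)
reduced forms (-2, 0, -4) vs (-2, 0, -4) ⇒ equivalent

yes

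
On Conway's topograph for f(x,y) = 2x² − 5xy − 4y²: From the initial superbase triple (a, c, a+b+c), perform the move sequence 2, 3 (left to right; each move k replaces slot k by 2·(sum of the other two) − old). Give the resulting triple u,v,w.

start (2,-4,-7) = (f(1,0),f(0,1),f(1,1))
replace slot 2: 2·(2+(-7)) − (-4) = -6 → (2,-6,-7)
replace slot 3: 2·(2+(-6)) − (-7) = -1 → (2,-6,-1)

2,-6,-1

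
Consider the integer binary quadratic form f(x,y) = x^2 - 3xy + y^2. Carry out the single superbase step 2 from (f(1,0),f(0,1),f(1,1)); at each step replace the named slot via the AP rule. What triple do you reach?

start (1,1,-1) = (f(1,0),f(0,1),f(1,1))
replace slot 2: 2·(1+(-1)) − 1 = -1 → (1,-1,-1)

1,-1,-1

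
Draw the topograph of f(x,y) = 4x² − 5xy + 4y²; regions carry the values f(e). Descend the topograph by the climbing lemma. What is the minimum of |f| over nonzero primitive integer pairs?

translate: b→3 (≡-5 mod 8), so (4,-5,4)→(4,3,3)
flip: (4,3,3)→(3,-3,4)
translate: b→3 (≡-3 mod 6), so (3,-3,4)→(3,3,4)
reduced (well bottom): (3,3,4) with a≤c, −a<b≤a
well minimum = a = 3

3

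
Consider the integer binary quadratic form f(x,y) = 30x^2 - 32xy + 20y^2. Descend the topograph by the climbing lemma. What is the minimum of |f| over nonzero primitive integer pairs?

translate: b→28 (≡-32 mod 60), so (30,-32,20)→(30,28,18)
flip: (30,28,18)→(18,-28,30)
translate: b→8 (≡-28 mod 36), so (18,-28,30)→(18,8,20)
reduced (well bottom): (18,8,20) with a≤c, −a<b≤a
well minimum = a = 18

18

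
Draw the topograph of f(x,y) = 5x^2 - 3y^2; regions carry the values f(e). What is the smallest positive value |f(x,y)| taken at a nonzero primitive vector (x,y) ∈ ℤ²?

descent: ρ → (-3,6,2)  [lands on river]
river: ρ → (2,6,-3)
closes: descent 1, river 2
min |a| on river = 2

2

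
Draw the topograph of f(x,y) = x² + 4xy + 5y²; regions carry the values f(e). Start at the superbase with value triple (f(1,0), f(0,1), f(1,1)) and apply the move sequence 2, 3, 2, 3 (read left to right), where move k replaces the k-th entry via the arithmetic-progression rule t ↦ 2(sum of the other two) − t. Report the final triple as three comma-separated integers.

start (1,5,10) = (f(1,0),f(0,1),f(1,1))
replace slot 2: 2·(1+10) − 5 = 17 → (1,17,10)
replace slot 3: 2·(1+17) − 10 = 26 → (1,17,26)
replace slot 2: 2·(1+26) − 17 = 37 → (1,37,26)
replace slot 3: 2·(1+37) − 26 = 50 → (1,37,50)

1,37,50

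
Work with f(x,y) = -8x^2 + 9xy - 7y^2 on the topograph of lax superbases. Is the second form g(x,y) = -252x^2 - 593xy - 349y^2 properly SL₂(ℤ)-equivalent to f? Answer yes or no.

D₁ = -143, D₂ = -143
f is negative-definite; reduce −f:
−f: translate: b→7 (≡-9 mod 16), so (8,-9,7)→(8,7,6)
−f: flip: (8,7,6)→(6,-7,8)
−f: translate: b→5 (≡-7 mod 12), so (6,-7,8)→(6,5,7)
−f: reduced (well bottom): (6,5,7) with a≤c, −a<b≤a
flip sign back: reduced form of f is (-6,-5,-7)
g is negative-definite; reduce −g:
−g: translate: b→89 (≡593 mod 504), so (252,593,349)→(252,89,8)
−g: flip: (252,89,8)→(8,-89,252)
−g: translate: b→7 (≡-89 mod 16), so (8,-89,252)→(8,7,6)
−g: flip: (8,7,6)→(6,-7,8)
−g: translate: b→5 (≡-7 mod 12), so (6,-7,8)→(6,5,7)
−g: reduced (well bottom): (6,5,7) with a≤c, −a<b≤a
flip sign back: reduced form of g is (-6,-5,-7)
reduced forms (-6, -5, -7) vs (-6, -5, -7) ⇒ equivalent

yes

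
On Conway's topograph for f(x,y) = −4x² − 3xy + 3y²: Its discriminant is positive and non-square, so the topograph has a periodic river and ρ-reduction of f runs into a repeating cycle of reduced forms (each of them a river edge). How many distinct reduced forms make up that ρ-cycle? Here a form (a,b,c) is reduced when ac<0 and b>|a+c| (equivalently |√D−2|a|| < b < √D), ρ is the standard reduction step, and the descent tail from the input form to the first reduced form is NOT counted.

D = 57, ⌊√D⌋ = 7
descent: ρ → (3,3,-4)  [lands on river]
river: ρ → (-4,5,2)
river: ρ → (2,7,-1)
river: ρ → (-1,7,2)
river: ρ → (2,5,-4)
river: ρ → (-4,3,3)
ρ-cycle length = 6 (tail of 1 descent step not counted)

6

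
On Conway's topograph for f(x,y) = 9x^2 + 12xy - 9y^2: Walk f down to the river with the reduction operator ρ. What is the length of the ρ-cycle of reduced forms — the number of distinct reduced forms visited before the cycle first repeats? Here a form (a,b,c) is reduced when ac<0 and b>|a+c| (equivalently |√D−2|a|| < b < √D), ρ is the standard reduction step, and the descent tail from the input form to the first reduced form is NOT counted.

D = 468, ⌊√D⌋ = 21
river: ρ → (-9,6,12)
river: ρ → (12,18,-3)
river: ρ → (-3,18,12)
river: ρ → (12,6,-9)
river: ρ → (-9,12,9)
river: ρ → (9,6,-12)
river: ρ → (-12,18,3)
river: ρ → (3,18,-12)
river: ρ → (-12,6,9)
river: ρ → (9,12,-9)
ρ-cycle length = 10 (tail of 0 descent steps not counted)

10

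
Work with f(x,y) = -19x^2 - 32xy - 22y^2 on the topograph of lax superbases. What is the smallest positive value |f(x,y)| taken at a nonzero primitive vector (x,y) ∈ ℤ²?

translate: b→-6 (≡32 mod 38), so (19,32,22)→(19,-6,9)
flip: (19,-6,9)→(9,6,19)
reduced (well bottom): (9,6,19) with a≤c, −a<b≤a
well minimum |f| = |-9| = 9 (negative-definite)

9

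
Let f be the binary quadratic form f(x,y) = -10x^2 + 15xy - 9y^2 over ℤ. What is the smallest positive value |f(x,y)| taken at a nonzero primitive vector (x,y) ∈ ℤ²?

translate: b→5 (≡-15 mod 20), so (10,-15,9)→(10,5,4)
flip: (10,5,4)→(4,-5,10)
translate: b→3 (≡-5 mod 8), so (4,-5,10)→(4,3,9)
reduced (well bottom): (4,3,9) with a≤c, −a<b≤a
well minimum |f| = |-4| = 4 (negative-definite)

4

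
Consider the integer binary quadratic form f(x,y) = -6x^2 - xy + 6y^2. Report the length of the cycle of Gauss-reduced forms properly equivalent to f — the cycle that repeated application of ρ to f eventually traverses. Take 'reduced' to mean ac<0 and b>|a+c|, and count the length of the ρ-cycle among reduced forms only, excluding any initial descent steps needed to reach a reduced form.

D = 145, ⌊√D⌋ = 12
descent: ρ → (6,1,-6)  [lands on river]
river: ρ → (-6,11,1)
river: ρ → (1,11,-6)
river: ρ → (-6,1,6)
river: ρ → (6,11,-1)
river: ρ → (-1,11,6)
ρ-cycle length = 6 (tail of 1 descent step not counted)

6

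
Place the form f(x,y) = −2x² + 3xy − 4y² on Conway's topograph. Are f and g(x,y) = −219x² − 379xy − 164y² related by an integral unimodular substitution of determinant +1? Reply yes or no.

D₁ = -23, D₂ = -23
f is negative-definite; reduce −f:
−f: translate: b→1 (≡-3 mod 4), so (2,-3,4)→(2,1,3)
−f: reduced (well bottom): (2,1,3) with a≤c, −a<b≤a
flip sign back: reduced form of f is (-2,-1,-3)
g is negative-definite; reduce −g:
−g: translate: b→-59 (≡379 mod 438), so (219,379,164)→(219,-59,4)
−g: flip: (219,-59,4)→(4,59,219)
−g: translate: b→3 (≡59 mod 8), so (4,59,219)→(4,3,2)
−g: flip: (4,3,2)→(2,-3,4)
−g: translate: b→1 (≡-3 mod 4), so (2,-3,4)→(2,1,3)
−g: reduced (well bottom): (2,1,3) with a≤c, −a<b≤a
flip sign back: reduced form of g is (-2,-1,-3)
reduced forms (-2, -1, -3) vs (-2, -1, -3) ⇒ equivalent

yes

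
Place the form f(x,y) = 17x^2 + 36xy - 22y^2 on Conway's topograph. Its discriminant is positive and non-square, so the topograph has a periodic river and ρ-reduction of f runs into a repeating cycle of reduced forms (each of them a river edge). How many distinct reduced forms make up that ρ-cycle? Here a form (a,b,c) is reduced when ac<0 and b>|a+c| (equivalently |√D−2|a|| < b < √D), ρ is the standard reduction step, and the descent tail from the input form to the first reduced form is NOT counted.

D = 2792, ⌊√D⌋ = 52
river: ρ → (-22,52,1)
river: ρ → (1,52,-22)
river: ρ → (-22,36,17)
river: ρ → (17,32,-26)
river: ρ → (-26,20,23)
river: ρ → (23,26,-23)
river: ρ → (-23,20,26)
river: ρ → (26,32,-17)
river: ρ → (-17,36,22)
river: ρ → (22,52,-1)
river: ρ → (-1,52,22)
river: ρ → (22,36,-17)
river: ρ → (-17,32,26)
river: ρ → (26,20,-23)
river: ρ → (-23,26,23)
river: ρ → (23,20,-26)
river: ρ → (-26,32,17)
river: ρ → (17,36,-22)
ρ-cycle length = 18 (tail of 0 descent steps not counted)

18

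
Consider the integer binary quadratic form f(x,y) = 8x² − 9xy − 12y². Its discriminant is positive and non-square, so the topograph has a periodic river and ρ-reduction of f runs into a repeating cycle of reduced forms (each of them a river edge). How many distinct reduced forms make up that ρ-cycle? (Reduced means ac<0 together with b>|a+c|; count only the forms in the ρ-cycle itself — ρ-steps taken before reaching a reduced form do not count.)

D = 465, ⌊√D⌋ = 21
descent: ρ → (-12,9,8)  [lands on river]
river: ρ → (8,7,-13)
river: ρ → (-13,19,2)
river: ρ → (2,21,-3)
river: ρ → (-3,21,2)
river: ρ → (2,19,-13)
river: ρ → (-13,7,8)
river: ρ → (8,9,-12)
river: ρ → (-12,15,5)
river: ρ → (5,15,-12)
ρ-cycle length = 10 (tail of 1 descent step not counted)

10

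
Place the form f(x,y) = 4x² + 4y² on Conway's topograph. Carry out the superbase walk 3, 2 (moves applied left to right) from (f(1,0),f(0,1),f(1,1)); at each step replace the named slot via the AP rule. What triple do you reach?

start (4,4,8) = (f(1,0),f(0,1),f(1,1))
replace slot 3: 2·(4+4) − 8 = 8 → (4,4,8)
replace slot 2: 2·(4+8) − 4 = 20 → (4,20,8)

4,20,8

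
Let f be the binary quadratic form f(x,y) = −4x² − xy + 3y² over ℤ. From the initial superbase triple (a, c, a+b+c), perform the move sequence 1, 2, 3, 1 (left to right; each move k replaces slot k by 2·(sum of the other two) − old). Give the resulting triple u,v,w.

start (-4,3,-2) = (f(1,0),f(0,1),f(1,1))
replace slot 1: 2·(3+(-2)) − (-4) = 6 → (6,3,-2)
replace slot 2: 2·(6+(-2)) − 3 = 5 → (6,5,-2)
replace slot 3: 2·(6+5) − (-2) = 24 → (6,5,24)
replace slot 1: 2·(5+24) − 6 = 52 → (52,5,24)

52,5,24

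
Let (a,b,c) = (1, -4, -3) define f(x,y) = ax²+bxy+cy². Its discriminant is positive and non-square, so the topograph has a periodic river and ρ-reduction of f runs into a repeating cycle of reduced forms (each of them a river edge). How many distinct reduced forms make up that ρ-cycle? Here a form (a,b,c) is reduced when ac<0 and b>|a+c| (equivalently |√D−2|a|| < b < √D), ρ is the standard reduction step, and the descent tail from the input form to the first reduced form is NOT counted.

D = 28, ⌊√D⌋ = 5
descent: ρ → (-3,4,1)  [lands on river]
river: ρ → (1,4,-3)
river: ρ → (-3,2,2)
river: ρ → (2,2,-3)
ρ-cycle length = 4 (tail of 1 descent step not counted)

4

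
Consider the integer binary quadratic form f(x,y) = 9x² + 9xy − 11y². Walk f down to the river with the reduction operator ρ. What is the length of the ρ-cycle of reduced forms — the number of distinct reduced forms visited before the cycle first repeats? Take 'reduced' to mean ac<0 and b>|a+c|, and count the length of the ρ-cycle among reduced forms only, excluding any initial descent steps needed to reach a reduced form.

D = 477, ⌊√D⌋ = 21
river: ρ → (-11,13,7)
river: ρ → (7,15,-9)
river: ρ → (-9,21,1)
river: ρ → (1,21,-9)
river: ρ → (-9,15,7)
river: ρ → (7,13,-11)
river: ρ → (-11,9,9)
river: ρ → (9,9,-11)
ρ-cycle length = 8 (tail of 0 descent steps not counted)

8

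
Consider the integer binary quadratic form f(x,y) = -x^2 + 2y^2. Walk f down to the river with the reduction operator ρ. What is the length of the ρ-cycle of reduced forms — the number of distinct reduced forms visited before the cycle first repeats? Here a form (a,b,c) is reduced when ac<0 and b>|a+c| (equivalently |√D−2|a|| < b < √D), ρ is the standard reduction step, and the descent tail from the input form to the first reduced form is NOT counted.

D = 8, ⌊√D⌋ = 2
descent: ρ → (2,0,-1)
descent: ρ → (-1,2,1)  [lands on river]
river: ρ → (1,2,-1)
ρ-cycle length = 2 (tail of 2 descent steps not counted)

2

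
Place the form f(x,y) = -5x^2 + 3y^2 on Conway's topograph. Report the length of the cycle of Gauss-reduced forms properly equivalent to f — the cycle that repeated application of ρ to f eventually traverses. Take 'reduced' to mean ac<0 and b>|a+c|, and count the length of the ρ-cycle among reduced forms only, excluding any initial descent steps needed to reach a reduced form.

D = 60, ⌊√D⌋ = 7
descent: ρ → (3,6,-2)  [lands on river]
river: ρ → (-2,6,3)
ρ-cycle length = 2 (tail of 1 descent step not counted)

2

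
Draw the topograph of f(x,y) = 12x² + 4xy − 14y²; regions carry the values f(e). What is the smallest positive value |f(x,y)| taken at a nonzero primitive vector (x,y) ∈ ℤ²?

river: ρ → (-14,24,2)
river: ρ → (2,24,-14)
river: ρ → (-14,4,12)
river: ρ → (12,20,-6)
river: ρ → (-6,16,18)
river: ρ → (18,20,-4)
river: ρ → (-4,20,18)
river: ρ → (18,16,-6)
river: ρ → (-6,20,12)
river: ρ → (12,4,-14)
closes: descent 0, river 10
min |a| on river = 2

2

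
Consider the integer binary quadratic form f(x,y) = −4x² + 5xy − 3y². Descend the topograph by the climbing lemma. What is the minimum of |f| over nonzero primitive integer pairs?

translate: b→3 (≡-5 mod 8), so (4,-5,3)→(4,3,2)
flip: (4,3,2)→(2,-3,4)
translate: b→1 (≡-3 mod 4), so (2,-3,4)→(2,1,3)
reduced (well bottom): (2,1,3) with a≤c, −a<b≤a
well minimum |f| = |-2| = 2 (negative-definite)

2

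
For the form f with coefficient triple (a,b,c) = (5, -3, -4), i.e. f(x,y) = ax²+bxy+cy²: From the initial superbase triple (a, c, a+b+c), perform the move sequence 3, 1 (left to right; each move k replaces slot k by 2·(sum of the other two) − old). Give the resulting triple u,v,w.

start (5,-4,-2) = (f(1,0),f(0,1),f(1,1))
replace slot 3: 2·(5+(-4)) − (-2) = 4 → (5,-4,4)
replace slot 1: 2·((-4)+4) − 5 = -5 → (-5,-4,4)

-5,-4,4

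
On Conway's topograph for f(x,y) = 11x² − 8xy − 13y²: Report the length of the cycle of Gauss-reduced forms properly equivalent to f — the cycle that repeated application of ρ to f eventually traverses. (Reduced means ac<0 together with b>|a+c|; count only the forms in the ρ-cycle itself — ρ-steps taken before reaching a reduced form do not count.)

D = 636, ⌊√D⌋ = 25
descent: ρ → (-13,8,11)  [lands on river]
river: ρ → (11,14,-10)
river: ρ → (-10,6,15)
river: ρ → (15,24,-1)
river: ρ → (-1,24,15)
river: ρ → (15,6,-10)
river: ρ → (-10,14,11)
river: ρ → (11,8,-13)
river: ρ → (-13,18,6)
river: ρ → (6,18,-13)
ρ-cycle length = 10 (tail of 1 descent step not counted)

10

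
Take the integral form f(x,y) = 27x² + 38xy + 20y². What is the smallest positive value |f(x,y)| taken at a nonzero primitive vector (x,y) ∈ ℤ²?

translate: b→-16 (≡38 mod 54), so (27,38,20)→(27,-16,9)
flip: (27,-16,9)→(9,16,27)
translate: b→-2 (≡16 mod 18), so (9,16,27)→(9,-2,20)
reduced (well bottom): (9,-2,20) with a≤c, −a<b≤a
well minimum = a = 9

9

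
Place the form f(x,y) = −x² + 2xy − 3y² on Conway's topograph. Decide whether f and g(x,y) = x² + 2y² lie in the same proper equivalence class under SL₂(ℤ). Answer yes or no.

D₁ = -8, D₂ = -8
f is negative-definite; reduce −f:
−f: translate: b→0 (≡-2 mod 2), so (1,-2,3)→(1,0,2)
−f: reduced (well bottom): (1,0,2) with a≤c, −a<b≤a
flip sign back: reduced form of f is (-1,0,-2)
g: reduced (well bottom): (1,0,2) with a≤c, −a<b≤a
reduced forms (-1, 0, -2) vs (1, 0, 2) ⇒ inequivalent

no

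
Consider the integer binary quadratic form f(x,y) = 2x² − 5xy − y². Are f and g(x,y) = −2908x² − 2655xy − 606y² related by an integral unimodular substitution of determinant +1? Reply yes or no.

D₁ = 33, D₂ = 33
river cycle of f (length 4): (-1, 5, 2), (2, 3, -3), (-3, 3, 2), (2, 5, -1)
river cycle of g (length 4): (-1, 5, 2), (2, 3, -3), (-3, 3, 2), (2, 5, -1)
cycles coincide ⇒ equivalent

yes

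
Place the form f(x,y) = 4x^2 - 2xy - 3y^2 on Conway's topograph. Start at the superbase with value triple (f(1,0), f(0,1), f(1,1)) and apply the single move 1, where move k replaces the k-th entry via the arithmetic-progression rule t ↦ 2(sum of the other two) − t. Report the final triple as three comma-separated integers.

start (4,-3,-1) = (f(1,0),f(0,1),f(1,1))
replace slot 1: 2·((-3)+(-1)) − 4 = -12 → (-12,-3,-1)

-12,-3,-1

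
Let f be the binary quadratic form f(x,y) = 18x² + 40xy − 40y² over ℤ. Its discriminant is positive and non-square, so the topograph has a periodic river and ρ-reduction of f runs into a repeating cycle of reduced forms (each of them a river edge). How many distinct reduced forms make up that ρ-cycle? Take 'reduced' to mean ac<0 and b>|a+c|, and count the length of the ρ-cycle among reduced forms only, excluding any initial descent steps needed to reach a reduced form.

D = 4480, ⌊√D⌋ = 66
river: ρ → (-40,40,18)
river: ρ → (18,32,-48)
river: ρ → (-48,64,2)
river: ρ → (2,64,-48)
river: ρ → (-48,32,18)
river: ρ → (18,40,-40)
ρ-cycle length = 6 (tail of 0 descent steps not counted)

6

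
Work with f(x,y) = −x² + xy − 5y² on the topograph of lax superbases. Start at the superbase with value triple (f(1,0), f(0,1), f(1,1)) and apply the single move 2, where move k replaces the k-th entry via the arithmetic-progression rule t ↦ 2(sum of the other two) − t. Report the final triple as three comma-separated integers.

start (-1,-5,-5) = (f(1,0),f(0,1),f(1,1))
replace slot 2: 2·((-1)+(-5)) − (-5) = -7 → (-1,-7,-5)

-1,-7,-5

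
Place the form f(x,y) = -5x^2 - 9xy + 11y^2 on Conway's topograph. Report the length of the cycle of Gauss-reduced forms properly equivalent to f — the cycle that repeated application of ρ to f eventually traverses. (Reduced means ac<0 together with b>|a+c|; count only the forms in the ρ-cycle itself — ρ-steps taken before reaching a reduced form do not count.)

D = 301, ⌊√D⌋ = 17
descent: ρ → (11,9,-5)  [lands on river]
river: ρ → (-5,11,9)
river: ρ → (9,7,-7)
river: ρ → (-7,7,9)
river: ρ → (9,11,-5)
river: ρ → (-5,9,11)
river: ρ → (11,13,-3)
river: ρ → (-3,17,1)
river: ρ → (1,17,-3)
river: ρ → (-3,13,11)
ρ-cycle length = 10 (tail of 1 descent step not counted)

10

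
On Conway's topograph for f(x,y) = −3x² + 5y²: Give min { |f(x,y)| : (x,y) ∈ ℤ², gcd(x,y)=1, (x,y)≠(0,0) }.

descent: ρ → (5,0,-3)
descent: ρ → (-3,6,2)  [lands on river]
river: ρ → (2,6,-3)
closes: descent 2, river 2
min |a| on river = 2

2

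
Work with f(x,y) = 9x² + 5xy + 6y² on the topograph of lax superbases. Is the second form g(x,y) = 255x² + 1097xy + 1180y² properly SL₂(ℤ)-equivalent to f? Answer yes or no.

D₁ = -191, D₂ = -191
f: flip: (9,5,6)→(6,-5,9)
f: reduced (well bottom): (6,-5,9) with a≤c, −a<b≤a
g: translate: b→77 (≡1097 mod 510), so (255,1097,1180)→(255,77,6)
g: flip: (255,77,6)→(6,-77,255)
g: translate: b→-5 (≡-77 mod 12), so (6,-77,255)→(6,-5,9)
g: reduced (well bottom): (6,-5,9) with a≤c, −a<b≤a
reduced forms (6, -5, 9) vs (6, -5, 9) ⇒ equivalent

yes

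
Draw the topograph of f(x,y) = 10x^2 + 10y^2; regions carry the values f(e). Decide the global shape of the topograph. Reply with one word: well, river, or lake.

D = b²−4ac = 0² − 4·10·10 = -400
D < 0 ⇒ definite ⇒ every region one sign ⇒ single well

well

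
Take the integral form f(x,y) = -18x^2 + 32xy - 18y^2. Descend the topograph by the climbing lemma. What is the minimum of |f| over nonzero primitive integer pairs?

translate: b→4 (≡-32 mod 36), so (18,-32,18)→(18,4,4)
flip: (18,4,4)→(4,-4,18)
translate: b→4 (≡-4 mod 8), so (4,-4,18)→(4,4,18)
reduced (well bottom): (4,4,18) with a≤c, −a<b≤a
well minimum |f| = |-4| = 4 (negative-definite)

4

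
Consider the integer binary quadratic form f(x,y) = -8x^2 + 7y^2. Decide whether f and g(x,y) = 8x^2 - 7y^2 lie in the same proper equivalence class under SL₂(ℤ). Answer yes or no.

D₁ = 224, D₂ = 224
river cycle of f (length 2): (7, 14, -1), (-1, 14, 7)
river cycle of g (length 2): (-7, 14, 1), (1, 14, -7)
cycles differ ⇒ inequivalent

no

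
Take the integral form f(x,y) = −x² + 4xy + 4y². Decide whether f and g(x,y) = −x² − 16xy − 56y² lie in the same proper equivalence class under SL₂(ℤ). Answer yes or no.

D₁ = 32, D₂ = 32
river cycle of f (length 2): (4, 4, -1), (-1, 4, 4)
river cycle of g (length 2): (-1, 4, 4), (4, 4, -1)
cycles coincide ⇒ equivalent

yes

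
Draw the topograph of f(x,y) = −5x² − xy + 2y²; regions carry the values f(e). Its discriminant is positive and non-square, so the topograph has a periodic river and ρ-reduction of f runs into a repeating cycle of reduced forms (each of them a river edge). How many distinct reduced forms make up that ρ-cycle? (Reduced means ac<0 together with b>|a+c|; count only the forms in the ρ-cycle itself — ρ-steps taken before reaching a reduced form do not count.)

D = 41, ⌊√D⌋ = 6
descent: ρ → (2,5,-2)  [lands on river]
river: ρ → (-2,3,4)
river: ρ → (4,5,-1)
river: ρ → (-1,5,4)
river: ρ → (4,3,-2)
river: ρ → (-2,5,2)
river: ρ → (2,3,-4)
river: ρ → (-4,5,1)
river: ρ → (1,5,-4)
river: ρ → (-4,3,2)
ρ-cycle length = 10 (tail of 1 descent step not counted)

10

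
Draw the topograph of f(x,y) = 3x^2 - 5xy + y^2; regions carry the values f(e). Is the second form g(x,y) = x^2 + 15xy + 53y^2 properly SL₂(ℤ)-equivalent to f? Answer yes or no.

D₁ = 13, D₂ = 13
river cycle of f (length 2): (1, 3, -1), (-1, 3, 1)
river cycle of g (length 2): (1, 3, -1), (-1, 3, 1)
cycles coincide ⇒ equivalent

yes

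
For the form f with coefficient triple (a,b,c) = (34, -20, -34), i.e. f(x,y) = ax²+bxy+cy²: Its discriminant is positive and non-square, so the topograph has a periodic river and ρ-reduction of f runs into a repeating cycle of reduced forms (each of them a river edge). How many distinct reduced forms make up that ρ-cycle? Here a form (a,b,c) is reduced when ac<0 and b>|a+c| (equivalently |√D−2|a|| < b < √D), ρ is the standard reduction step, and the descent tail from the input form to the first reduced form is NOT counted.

D = 5024, ⌊√D⌋ = 70
descent: ρ → (-34,20,34)  [lands on river]
river: ρ → (34,48,-20)
river: ρ → (-20,32,50)
river: ρ → (50,68,-2)
river: ρ → (-2,68,50)
river: ρ → (50,32,-20)
river: ρ → (-20,48,34)
river: ρ → (34,20,-34)
river: ρ → (-34,48,20)
river: ρ → (20,32,-50)
river: ρ → (-50,68,2)
river: ρ → (2,68,-50)
river: ρ → (-50,32,20)
river: ρ → (20,48,-34)
ρ-cycle length = 14 (tail of 1 descent step not counted)

14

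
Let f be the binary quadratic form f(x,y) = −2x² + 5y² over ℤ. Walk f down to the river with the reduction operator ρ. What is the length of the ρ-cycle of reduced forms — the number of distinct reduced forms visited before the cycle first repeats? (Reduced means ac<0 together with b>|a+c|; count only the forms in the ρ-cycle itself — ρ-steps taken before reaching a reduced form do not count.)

D = 40, ⌊√D⌋ = 6
descent: ρ → (5,0,-2)
descent: ρ → (-2,4,3)  [lands on river]
river: ρ → (3,2,-3)
river: ρ → (-3,4,2)
river: ρ → (2,4,-3)
river: ρ → (-3,2,3)
river: ρ → (3,4,-2)
ρ-cycle length = 6 (tail of 2 descent steps not counted)

6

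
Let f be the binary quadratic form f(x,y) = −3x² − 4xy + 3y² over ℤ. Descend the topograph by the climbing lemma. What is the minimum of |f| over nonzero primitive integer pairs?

descent: ρ → (3,4,-3)  [lands on river]
river: ρ → (-3,2,4)
river: ρ → (4,6,-1)
river: ρ → (-1,6,4)
river: ρ → (4,2,-3)
river: ρ → (-3,4,3)
river: ρ → (3,2,-4)
river: ρ → (-4,6,1)
river: ρ → (1,6,-4)
river: ρ → (-4,2,3)
closes: descent 1, river 10
min |a| on river = 1

1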